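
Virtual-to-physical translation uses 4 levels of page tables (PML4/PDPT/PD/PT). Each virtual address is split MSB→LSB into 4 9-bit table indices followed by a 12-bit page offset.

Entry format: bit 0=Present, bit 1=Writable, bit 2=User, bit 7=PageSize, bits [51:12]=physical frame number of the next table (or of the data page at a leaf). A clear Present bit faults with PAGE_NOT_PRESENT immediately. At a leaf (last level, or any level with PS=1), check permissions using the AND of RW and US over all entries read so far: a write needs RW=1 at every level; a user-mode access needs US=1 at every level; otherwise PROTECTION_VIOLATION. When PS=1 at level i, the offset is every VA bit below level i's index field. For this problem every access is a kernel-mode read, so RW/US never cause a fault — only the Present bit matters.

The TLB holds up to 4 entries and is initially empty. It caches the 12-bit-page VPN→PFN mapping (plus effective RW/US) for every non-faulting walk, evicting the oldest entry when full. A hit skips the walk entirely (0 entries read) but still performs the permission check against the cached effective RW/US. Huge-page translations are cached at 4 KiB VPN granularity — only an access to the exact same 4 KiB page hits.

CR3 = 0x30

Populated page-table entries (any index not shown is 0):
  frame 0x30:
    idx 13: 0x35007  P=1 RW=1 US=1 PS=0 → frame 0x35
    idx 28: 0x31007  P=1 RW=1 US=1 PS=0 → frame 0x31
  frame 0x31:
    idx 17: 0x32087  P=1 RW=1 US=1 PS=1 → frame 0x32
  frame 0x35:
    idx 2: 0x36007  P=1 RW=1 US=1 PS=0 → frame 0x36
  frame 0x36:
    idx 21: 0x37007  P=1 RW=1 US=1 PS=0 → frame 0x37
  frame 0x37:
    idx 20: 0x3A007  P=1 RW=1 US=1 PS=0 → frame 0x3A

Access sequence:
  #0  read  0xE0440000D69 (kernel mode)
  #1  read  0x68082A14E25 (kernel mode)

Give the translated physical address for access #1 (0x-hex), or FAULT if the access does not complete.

Walk each access:
#0 VA=0xE0440000D69 (r,kernel):
  [0] read 0x30 idx=28: raw=0x31007 flags P=1 W=1 U=1 S=0
  [1] read 0x31 idx=17: raw=0x32087 flags P=1 W=1 U=1 S=1
  ✓ 0x32D69 (huge @L1)  — 2 lookups
#1 VA=0x68082A14E25 (r,kernel):
  [0] read 0x30 idx=13: raw=0x35007 flags P=1 W=1 U=1 S=0
  [1] read 0x35 idx=2: raw=0x36007 flags P=1 W=1 U=1 S=0
  [2] read 0x36 idx=21: raw=0x37007 flags P=1 W=1 U=1 S=0
  [3] read 0x37 idx=20: raw=0x3A007 flags P=1 W=1 U=1 S=0
  ✓ 0x3AE25  — 4 lookups

Access #1 PA: 0x3AE25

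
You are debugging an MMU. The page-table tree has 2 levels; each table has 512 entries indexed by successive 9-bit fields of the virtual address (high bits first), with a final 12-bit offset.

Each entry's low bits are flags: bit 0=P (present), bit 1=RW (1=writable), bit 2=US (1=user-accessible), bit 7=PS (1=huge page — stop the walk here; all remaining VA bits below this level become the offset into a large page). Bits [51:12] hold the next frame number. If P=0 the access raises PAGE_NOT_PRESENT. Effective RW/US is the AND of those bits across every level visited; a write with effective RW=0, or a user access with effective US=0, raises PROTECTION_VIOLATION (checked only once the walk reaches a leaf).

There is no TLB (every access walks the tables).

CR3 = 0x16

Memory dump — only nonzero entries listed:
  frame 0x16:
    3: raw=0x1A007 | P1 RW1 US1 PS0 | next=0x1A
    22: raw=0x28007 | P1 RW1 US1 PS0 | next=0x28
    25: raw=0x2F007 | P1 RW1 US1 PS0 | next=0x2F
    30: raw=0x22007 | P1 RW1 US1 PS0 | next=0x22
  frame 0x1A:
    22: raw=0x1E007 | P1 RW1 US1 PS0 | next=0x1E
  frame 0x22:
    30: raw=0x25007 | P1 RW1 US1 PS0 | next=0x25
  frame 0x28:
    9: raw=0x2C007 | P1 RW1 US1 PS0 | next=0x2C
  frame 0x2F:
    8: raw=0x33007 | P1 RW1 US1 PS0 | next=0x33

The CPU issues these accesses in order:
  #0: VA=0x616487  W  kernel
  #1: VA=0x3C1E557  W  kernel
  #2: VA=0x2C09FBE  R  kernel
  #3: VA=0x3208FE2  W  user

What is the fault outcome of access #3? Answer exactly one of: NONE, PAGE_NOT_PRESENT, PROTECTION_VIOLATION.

Trace:
#0 VA=0x616487 (w,kernel):
  lvl0: tbl 0x16, slot 3 ⇒ 0x1A007 (P1/RW1/US1/PS0)
  lvl1: tbl 0x1A, slot 22 ⇒ 0x1E007 (P1/RW1/US1/PS0)
  ✓ 0x1E487  — 2 lookups
#1 VA=0x3C1E557 (w,kernel):
  lvl0: tbl 0x16, slot 30 ⇒ 0x22007 (P1/RW1/US1/PS0)
  lvl1: tbl 0x22, slot 30 ⇒ 0x25007 (P1/RW1/US1/PS0)
  ✓ 0x25557  — 2 lookups
#2 VA=0x2C09FBE (r,kernel):
  lvl0: tbl 0x16, slot 22 ⇒ 0x28007 (P1/RW1/US1/PS0)
  lvl1: tbl 0x28, slot 9 ⇒ 0x2C007 (P1/RW1/US1/PS0)
  ✓ 0x2CFBE  — 2 lookups
#3 VA=0x3208FE2 (w,user):
  lvl0: tbl 0x16, slot 25 ⇒ 0x2F007 (P1/RW1/US1/PS0)
  lvl1: tbl 0x2F, slot 8 ⇒ 0x33007 (P1/RW1/US1/PS0)
  ✓ 0x33FE2  — 2 lookups

Access #3 fault: NONE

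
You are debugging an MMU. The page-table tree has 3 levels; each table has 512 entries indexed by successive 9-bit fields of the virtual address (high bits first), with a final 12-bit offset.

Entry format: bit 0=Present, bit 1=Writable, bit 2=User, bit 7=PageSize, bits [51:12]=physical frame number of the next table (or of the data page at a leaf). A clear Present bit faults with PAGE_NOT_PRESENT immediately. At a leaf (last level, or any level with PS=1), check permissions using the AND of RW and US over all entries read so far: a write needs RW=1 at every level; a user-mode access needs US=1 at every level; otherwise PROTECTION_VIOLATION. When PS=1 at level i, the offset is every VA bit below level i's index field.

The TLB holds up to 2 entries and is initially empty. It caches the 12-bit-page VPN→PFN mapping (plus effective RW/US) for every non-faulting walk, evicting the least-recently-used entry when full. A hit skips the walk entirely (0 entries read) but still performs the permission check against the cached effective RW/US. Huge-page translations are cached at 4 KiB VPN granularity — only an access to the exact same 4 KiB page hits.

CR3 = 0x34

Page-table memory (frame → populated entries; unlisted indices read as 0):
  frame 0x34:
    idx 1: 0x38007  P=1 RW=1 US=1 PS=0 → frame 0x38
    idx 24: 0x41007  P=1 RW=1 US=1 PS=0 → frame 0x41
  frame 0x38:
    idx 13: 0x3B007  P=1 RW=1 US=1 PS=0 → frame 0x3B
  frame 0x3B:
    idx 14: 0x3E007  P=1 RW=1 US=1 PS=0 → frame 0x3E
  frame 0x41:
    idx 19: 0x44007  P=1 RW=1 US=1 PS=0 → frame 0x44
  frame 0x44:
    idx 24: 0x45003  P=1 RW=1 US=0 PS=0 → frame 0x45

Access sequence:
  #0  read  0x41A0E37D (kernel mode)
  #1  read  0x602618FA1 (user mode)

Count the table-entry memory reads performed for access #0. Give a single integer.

Per-access translation:
#0 VA=0x41A0E37D (r,kernel):
  [0] read 0x34 idx=1: raw=0x38007 flags P=1 W=1 U=1 S=0
  [1] read 0x38 idx=13: raw=0x3B007 flags P=1 W=1 U=1 S=0
  [2] read 0x3B idx=14: raw=0x3E007 flags P=1 W=1 U=1 S=0
  ✓ 0x3E37D  — 3 lookups
#1 VA=0x602618FA1 (r,user):
  [0] read 0x34 idx=24: raw=0x41007 flags P=1 W=1 U=1 S=0
  [1] read 0x41 idx=19: raw=0x44007 flags P=1 W=1 U=1 S=0
  [2] read 0x44 idx=24: raw=0x45003 flags P=1 W=1 U=0 S=0
  → PROTECTION_VIOLATION  (3 entries read)

Entries read for #0: 3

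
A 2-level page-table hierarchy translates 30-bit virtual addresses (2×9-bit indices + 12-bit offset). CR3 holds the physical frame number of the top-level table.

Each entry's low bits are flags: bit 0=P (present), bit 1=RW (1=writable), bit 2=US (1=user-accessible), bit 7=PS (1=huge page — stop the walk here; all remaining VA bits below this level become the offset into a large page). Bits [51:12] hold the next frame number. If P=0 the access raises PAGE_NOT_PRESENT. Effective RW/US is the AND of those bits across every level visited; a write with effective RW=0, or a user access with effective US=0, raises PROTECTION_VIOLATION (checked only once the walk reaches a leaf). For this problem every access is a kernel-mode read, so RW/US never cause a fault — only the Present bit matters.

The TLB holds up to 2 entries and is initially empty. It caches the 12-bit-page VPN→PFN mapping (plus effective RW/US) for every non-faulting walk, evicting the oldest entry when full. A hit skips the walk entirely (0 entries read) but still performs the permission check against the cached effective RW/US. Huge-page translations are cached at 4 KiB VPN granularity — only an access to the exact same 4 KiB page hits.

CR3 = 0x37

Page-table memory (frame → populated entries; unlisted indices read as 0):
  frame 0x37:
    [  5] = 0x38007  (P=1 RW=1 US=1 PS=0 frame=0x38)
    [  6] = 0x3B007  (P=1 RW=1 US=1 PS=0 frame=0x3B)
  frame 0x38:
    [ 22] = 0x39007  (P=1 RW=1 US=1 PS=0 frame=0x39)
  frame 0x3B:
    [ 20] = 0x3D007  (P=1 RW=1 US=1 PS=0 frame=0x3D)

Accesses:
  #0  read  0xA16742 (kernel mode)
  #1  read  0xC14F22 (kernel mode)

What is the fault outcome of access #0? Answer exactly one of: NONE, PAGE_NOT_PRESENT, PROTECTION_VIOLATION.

Trace:
#0 VA=0xA16742 (r,kernel):
  lvl0: tbl 0x37, slot 5 ⇒ 0x38007 (P1/RW1/US1/PS0)
  lvl1: tbl 0x38, slot 22 ⇒ 0x39007 (P1/RW1/US1/PS0)
  ✓ 0x39742  — 2 lookups
#1 VA=0xC14F22 (r,kernel):
  lvl0: tbl 0x37, slot 6 ⇒ 0x3B007 (P1/RW1/US1/PS0)
  lvl1: tbl 0x3B, slot 20 ⇒ 0x3D007 (P1/RW1/US1/PS0)
  ✓ 0x3DF22  — 2 lookups

Access #0 fault: NONE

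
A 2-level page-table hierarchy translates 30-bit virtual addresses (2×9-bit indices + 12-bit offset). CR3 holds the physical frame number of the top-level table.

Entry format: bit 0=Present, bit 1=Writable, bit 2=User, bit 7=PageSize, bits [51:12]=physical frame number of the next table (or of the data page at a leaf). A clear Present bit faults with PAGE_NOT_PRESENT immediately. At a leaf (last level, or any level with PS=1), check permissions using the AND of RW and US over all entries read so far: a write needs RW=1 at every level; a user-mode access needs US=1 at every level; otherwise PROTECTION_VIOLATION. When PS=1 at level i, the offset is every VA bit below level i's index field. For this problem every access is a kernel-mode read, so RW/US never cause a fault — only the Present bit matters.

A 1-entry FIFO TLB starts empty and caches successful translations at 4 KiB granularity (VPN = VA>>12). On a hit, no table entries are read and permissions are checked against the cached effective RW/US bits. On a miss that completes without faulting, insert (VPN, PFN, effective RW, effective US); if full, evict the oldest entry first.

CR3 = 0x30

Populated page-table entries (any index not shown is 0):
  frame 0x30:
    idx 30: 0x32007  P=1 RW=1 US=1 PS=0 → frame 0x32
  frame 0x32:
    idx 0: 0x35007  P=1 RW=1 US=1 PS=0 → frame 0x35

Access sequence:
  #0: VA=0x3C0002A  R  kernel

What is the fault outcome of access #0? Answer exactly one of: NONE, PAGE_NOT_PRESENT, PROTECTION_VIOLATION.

Per-access translation:
#0 VA=0x3C0002A (r,kernel):
  L0: frame=0x30 idx=30 entry=0x32007 [P=1 RW=1 US=1 PS=0]
  L1: frame=0x32 idx=0 entry=0x35007 [P=1 RW=1 US=1 PS=0]
  ⇒ phys 0x3502A  [2 reads]

Access #0 fault: NONE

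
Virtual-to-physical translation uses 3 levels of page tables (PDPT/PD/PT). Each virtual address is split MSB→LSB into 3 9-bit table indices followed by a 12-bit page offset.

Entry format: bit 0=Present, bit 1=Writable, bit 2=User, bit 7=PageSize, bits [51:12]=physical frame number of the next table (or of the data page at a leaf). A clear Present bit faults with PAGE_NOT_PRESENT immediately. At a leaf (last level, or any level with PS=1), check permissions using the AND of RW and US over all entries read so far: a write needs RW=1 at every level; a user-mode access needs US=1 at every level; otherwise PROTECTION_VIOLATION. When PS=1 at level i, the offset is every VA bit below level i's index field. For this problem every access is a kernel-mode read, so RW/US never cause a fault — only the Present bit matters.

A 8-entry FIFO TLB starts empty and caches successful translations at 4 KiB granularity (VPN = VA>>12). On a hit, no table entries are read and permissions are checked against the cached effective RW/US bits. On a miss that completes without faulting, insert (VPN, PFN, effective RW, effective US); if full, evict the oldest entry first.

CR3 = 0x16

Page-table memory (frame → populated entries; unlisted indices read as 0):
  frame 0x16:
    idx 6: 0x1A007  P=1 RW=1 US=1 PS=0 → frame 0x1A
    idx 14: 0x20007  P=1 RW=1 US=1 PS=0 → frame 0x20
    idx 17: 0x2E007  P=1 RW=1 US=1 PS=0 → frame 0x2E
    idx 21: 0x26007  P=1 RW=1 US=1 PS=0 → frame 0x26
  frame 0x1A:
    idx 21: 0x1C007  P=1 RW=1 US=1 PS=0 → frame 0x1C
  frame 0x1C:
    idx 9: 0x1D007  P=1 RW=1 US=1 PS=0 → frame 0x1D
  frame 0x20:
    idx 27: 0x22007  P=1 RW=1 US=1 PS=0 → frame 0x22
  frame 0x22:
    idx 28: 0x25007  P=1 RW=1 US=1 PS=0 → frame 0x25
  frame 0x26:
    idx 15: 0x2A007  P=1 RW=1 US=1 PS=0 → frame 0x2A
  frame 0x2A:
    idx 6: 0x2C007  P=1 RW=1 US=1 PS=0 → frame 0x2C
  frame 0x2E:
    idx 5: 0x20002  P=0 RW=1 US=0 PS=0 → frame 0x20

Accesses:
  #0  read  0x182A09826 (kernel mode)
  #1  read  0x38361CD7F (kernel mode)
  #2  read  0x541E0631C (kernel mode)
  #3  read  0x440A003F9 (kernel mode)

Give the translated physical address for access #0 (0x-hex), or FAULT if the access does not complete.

Walk each access:
#0 VA=0x182A09826 (r,kernel):
  L0 @0x16[6] → 0x1A007  P=1,RW=1,US=1,PS=0
  L1 @0x1A[21] → 0x1C007  P=1,RW=1,US=1,PS=0
  L2 @0x1C[9] → 0x1D007  P=1,RW=1,US=1,PS=0
  ✓ 0x1D826  — 3 lookups
#1 VA=0x38361CD7F (r,kernel):
  L0 @0x16[14] → 0x20007  P=1,RW=1,US=1,PS=0
  L1 @0x20[27] → 0x22007  P=1,RW=1,US=1,PS=0
  L2 @0x22[28] → 0x25007  P=1,RW=1,US=1,PS=0
  ✓ 0x25D7F  — 3 lookups
#2 VA=0x541E0631C (r,kernel):
  L0 @0x16[21] → 0x26007  P=1,RW=1,US=1,PS=0
  L1 @0x26[15] → 0x2A007  P=1,RW=1,US=1,PS=0
  L2 @0x2A[6] → 0x2C007  P=1,RW=1,US=1,PS=0
  ✓ 0x2C31C  — 3 lookups
#3 VA=0x440A003F9 (r,kernel):
  L0 @0x16[17] → 0x2E007  P=1,RW=1,US=1,PS=0
  L1 @0x2E[5] → 0x20002  P=0,RW=1,US=0,PS=0
  ⇒ fault: PAGE_NOT_PRESENT  — 2 lookups

Access #0 PA: 0x1D826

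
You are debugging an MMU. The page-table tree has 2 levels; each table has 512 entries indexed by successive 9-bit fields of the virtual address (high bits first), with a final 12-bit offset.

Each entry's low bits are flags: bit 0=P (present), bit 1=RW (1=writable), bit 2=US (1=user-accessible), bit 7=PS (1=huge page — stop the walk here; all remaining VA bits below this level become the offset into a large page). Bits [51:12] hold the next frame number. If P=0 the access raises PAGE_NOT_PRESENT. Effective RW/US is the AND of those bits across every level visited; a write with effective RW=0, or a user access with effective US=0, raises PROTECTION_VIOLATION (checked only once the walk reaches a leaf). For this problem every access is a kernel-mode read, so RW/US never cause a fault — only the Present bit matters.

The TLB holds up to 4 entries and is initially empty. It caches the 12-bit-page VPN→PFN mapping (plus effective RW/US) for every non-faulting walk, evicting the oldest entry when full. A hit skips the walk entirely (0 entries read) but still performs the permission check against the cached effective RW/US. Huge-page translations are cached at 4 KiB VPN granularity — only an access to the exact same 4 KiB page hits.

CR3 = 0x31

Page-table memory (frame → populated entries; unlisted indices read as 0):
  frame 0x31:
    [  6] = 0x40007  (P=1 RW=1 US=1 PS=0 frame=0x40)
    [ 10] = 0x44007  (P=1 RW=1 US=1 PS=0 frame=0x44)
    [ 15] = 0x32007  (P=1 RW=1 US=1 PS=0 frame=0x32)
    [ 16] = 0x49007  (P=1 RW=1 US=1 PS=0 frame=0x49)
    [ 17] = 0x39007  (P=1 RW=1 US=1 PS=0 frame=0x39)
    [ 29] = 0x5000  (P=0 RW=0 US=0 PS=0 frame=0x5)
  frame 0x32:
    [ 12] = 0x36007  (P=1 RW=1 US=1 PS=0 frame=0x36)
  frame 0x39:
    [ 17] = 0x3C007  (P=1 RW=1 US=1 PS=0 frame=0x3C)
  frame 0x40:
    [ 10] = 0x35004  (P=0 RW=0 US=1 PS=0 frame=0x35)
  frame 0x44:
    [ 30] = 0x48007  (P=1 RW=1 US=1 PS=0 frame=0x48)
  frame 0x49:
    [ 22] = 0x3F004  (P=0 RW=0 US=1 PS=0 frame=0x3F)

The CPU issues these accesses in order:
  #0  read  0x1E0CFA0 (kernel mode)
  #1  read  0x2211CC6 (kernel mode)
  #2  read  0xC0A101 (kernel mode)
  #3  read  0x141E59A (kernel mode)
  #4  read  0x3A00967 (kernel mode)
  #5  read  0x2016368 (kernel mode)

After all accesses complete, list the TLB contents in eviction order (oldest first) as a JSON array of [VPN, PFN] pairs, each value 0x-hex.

Per-access translation:
#0 VA=0x1E0CFA0 (r,kernel):
  L0: frame=0x31 idx=15 entry=0x32007 [P=1 RW=1 US=1 PS=0]
  L1: frame=0x32 idx=12 entry=0x36007 [P=1 RW=1 US=1 PS=0]
  → PA=0x36FA0  (2 entries read)
#1 VA=0x2211CC6 (r,kernel):
  L0: frame=0x31 idx=17 entry=0x39007 [P=1 RW=1 US=1 PS=0]
  L1: frame=0x39 idx=17 entry=0x3C007 [P=1 RW=1 US=1 PS=0]
  → PA=0x3CCC6  (2 entries read)
#2 VA=0xC0A101 (r,kernel):
  L0: frame=0x31 idx=6 entry=0x40007 [P=1 RW=1 US=1 PS=0]
  L1: frame=0x40 idx=10 entry=0x35004 [P=0 RW=0 US=1 PS=0]
  ✗ PAGE_NOT_PRESENT  [2 reads]
#3 VA=0x141E59A (r,kernel):
  L0: frame=0x31 idx=10 entry=0x44007 [P=1 RW=1 US=1 PS=0]
  L1: frame=0x44 idx=30 entry=0x48007 [P=1 RW=1 US=1 PS=0]
  → PA=0x4859A  (2 entries read)
#4 VA=0x3A00967 (r,kernel):
  L0: frame=0x31 idx=29 entry=0x5000 [P=0 RW=0 US=0 PS=0]
  ✗ PAGE_NOT_PRESENT  [1 reads]
#5 VA=0x2016368 (r,kernel):
  L0: frame=0x31 idx=16 entry=0x49007 [P=1 RW=1 US=1 PS=0]
  L1: frame=0x49 idx=22 entry=0x3F004 [P=0 RW=0 US=1 PS=0]
  ✗ PAGE_NOT_PRESENT  [2 reads]

TLB: [["0x1E0C", "0x36"], ["0x2211", "0x3C"], ["0x141E", "0x48"]]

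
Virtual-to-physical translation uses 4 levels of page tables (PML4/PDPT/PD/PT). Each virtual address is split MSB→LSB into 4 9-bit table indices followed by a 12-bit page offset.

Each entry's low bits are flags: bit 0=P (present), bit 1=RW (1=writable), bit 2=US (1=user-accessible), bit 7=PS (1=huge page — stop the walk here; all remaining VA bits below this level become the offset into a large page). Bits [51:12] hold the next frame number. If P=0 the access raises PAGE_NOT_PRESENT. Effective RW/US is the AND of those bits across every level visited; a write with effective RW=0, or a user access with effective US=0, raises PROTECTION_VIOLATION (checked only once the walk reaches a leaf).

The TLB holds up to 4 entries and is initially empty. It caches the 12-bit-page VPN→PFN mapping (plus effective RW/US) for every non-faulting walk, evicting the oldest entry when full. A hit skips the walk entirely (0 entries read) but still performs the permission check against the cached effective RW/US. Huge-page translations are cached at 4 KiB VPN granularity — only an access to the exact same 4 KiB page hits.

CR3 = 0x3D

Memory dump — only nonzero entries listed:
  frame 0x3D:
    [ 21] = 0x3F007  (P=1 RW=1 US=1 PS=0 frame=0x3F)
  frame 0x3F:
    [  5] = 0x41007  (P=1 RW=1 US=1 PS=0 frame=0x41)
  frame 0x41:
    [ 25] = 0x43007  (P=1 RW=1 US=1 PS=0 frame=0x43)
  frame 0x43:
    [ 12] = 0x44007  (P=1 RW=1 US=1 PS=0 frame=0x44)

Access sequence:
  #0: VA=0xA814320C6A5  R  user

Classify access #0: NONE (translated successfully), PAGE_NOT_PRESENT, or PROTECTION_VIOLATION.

Trace:
#0 VA=0xA814320C6A5 (r,user):
  [0] read 0x3D idx=21: raw=0x3F007 flags P=1 W=1 U=1 S=0
  [1] read 0x3F idx=5: raw=0x41007 flags P=1 W=1 U=1 S=0
  [2] read 0x41 idx=25: raw=0x43007 flags P=1 W=1 U=1 S=0
  [3] read 0x43 idx=12: raw=0x44007 flags P=1 W=1 U=1 S=0
  → PA=0x446A5  (4 entries read)

Access #0 fault: NONE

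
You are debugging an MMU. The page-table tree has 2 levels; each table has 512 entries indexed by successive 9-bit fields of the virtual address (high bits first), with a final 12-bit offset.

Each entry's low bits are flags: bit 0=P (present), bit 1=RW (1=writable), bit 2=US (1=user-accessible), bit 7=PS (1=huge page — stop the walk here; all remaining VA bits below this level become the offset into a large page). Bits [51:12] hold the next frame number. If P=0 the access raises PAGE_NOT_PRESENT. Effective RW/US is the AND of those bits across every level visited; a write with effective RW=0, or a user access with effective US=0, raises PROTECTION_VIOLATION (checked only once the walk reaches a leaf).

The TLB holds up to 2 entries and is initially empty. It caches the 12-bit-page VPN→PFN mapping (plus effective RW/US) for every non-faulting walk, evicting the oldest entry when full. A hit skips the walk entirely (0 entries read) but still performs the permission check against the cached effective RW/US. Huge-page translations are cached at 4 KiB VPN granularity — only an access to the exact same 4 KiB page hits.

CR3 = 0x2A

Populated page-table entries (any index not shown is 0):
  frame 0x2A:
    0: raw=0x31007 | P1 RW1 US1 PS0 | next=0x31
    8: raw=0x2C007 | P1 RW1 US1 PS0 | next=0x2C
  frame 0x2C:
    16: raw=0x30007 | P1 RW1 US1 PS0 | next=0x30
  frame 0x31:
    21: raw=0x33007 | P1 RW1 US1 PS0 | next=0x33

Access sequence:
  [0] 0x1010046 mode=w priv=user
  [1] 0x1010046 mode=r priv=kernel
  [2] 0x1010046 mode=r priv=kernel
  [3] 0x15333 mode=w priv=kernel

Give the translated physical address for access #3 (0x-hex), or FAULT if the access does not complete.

Walk each access:
#0 VA=0x1010046 (w,user):
  L0 @0x2A[8] → 0x2C007  P=1,RW=1,US=1,PS=0
  L1 @0x2C[16] → 0x30007  P=1,RW=1,US=1,PS=0
  ⇒ phys 0x30046  [2 reads]
#1 VA=0x1010046 (r,kernel):
  TLB hit vpn=0x1010 → PA=0x30046
#2 VA=0x1010046 (r,kernel):
  TLB hit vpn=0x1010 → PA=0x30046
#3 VA=0x15333 (w,kernel):
  L0 @0x2A[0] → 0x31007  P=1,RW=1,US=1,PS=0
  L1 @0x31[21] → 0x33007  P=1,RW=1,US=1,PS=0
  ⇒ phys 0x33333  [2 reads]

Access #3 PA: 0x33333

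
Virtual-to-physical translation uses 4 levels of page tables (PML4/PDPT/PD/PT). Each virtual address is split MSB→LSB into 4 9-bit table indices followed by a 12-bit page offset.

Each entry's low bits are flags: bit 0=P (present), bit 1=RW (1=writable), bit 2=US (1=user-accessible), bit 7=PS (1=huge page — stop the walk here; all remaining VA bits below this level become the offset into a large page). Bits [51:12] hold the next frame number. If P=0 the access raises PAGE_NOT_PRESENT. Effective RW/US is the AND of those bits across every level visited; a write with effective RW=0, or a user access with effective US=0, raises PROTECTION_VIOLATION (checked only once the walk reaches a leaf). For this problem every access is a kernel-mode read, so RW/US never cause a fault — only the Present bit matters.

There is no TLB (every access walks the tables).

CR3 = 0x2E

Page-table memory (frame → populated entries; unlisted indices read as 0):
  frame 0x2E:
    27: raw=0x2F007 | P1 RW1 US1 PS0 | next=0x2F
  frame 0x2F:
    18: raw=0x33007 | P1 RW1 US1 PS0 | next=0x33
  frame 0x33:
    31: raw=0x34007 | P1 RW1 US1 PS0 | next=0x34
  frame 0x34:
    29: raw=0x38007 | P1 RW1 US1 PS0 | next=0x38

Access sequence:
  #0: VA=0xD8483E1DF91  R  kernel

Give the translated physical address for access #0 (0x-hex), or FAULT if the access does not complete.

Trace:
#0 VA=0xD8483E1DF91 (r,kernel):
  L0: frame=0x2E idx=27 entry=0x2F007 [P=1 RW=1 US=1 PS=0]
  L1: frame=0x2F idx=18 entry=0x33007 [P=1 RW=1 US=1 PS=0]
  L2: frame=0x33 idx=31 entry=0x34007 [P=1 RW=1 US=1 PS=0]
  L3: frame=0x34 idx=29 entry=0x38007 [P=1 RW=1 US=1 PS=0]
  ✓ 0x38F91  — 4 lookups

Access #0 PA: 0x38F91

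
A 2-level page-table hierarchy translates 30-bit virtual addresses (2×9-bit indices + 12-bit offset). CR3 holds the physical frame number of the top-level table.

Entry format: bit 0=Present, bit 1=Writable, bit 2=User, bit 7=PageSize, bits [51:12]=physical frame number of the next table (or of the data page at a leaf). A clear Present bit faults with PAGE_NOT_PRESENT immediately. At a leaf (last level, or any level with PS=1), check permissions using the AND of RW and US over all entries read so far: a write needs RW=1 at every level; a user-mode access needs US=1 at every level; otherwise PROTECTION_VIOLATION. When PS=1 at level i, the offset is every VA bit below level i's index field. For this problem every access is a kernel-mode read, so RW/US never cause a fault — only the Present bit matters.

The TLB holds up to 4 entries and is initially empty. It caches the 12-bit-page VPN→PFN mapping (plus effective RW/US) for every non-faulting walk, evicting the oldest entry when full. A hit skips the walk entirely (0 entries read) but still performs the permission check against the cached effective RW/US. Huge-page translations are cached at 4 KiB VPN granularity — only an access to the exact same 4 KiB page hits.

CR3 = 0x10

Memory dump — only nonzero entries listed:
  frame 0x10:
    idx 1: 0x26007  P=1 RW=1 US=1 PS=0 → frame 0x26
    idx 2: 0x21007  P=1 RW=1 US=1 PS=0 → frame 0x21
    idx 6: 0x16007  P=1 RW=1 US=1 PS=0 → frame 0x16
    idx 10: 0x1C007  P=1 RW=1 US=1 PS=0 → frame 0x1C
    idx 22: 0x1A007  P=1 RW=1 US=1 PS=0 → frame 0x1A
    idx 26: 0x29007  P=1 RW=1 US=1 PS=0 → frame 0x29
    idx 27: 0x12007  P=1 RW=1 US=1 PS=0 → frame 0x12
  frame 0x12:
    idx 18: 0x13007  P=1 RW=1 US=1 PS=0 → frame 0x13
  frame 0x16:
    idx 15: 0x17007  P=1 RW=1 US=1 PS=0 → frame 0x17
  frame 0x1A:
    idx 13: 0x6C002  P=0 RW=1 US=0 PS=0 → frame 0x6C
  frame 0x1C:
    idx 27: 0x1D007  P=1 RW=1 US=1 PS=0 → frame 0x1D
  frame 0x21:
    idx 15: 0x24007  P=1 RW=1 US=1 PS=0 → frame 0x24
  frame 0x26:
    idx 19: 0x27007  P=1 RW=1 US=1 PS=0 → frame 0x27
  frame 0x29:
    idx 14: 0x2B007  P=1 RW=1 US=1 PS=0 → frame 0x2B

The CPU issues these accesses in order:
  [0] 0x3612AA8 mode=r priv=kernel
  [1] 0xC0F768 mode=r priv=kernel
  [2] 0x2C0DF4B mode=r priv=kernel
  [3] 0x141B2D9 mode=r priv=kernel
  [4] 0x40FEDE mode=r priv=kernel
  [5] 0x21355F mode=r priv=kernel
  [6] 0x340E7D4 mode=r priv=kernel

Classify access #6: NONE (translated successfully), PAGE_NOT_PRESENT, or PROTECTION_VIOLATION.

Walk each access:
#0 VA=0x3612AA8 (r,kernel):
  L0 @0x10[27] → 0x12007  P=1,RW=1,US=1,PS=0
  L1 @0x12[18] → 0x13007  P=1,RW=1,US=1,PS=0
  ⇒ phys 0x13AA8  [2 reads]
#1 VA=0xC0F768 (r,kernel):
  L0 @0x10[6] → 0x16007  P=1,RW=1,US=1,PS=0
  L1 @0x16[15] → 0x17007  P=1,RW=1,US=1,PS=0
  ⇒ phys 0x17768  [2 reads]
#2 VA=0x2C0DF4B (r,kernel):
  L0 @0x10[22] → 0x1A007  P=1,RW=1,US=1,PS=0
  L1 @0x1A[13] → 0x6C002  P=0,RW=1,US=0,PS=0
  ✗ PAGE_NOT_PRESENT  [2 reads]
#3 VA=0x141B2D9 (r,kernel):
  L0 @0x10[10] → 0x1C007  P=1,RW=1,US=1,PS=0
  L1 @0x1C[27] → 0x1D007  P=1,RW=1,US=1,PS=0
  ⇒ phys 0x1D2D9  [2 reads]
#4 VA=0x40FEDE (r,kernel):
  L0 @0x10[2] → 0x21007  P=1,RW=1,US=1,PS=0
  L1 @0x21[15] → 0x24007  P=1,RW=1,US=1,PS=0
  ⇒ phys 0x24EDE  [2 reads]
#5 VA=0x21355F (r,kernel):
  L0 @0x10[1] → 0x26007  P=1,RW=1,US=1,PS=0
  L1 @0x26[19] → 0x27007  P=1,RW=1,US=1,PS=0
  ⇒ phys 0x2755F  [2 reads]
#6 VA=0x340E7D4 (r,kernel):
  L0 @0x10[26] → 0x29007  P=1,RW=1,US=1,PS=0
  L1 @0x29[14] → 0x2B007  P=1,RW=1,US=1,PS=0
  ⇒ phys 0x2B7D4  [2 reads]

Access #6 fault: NONE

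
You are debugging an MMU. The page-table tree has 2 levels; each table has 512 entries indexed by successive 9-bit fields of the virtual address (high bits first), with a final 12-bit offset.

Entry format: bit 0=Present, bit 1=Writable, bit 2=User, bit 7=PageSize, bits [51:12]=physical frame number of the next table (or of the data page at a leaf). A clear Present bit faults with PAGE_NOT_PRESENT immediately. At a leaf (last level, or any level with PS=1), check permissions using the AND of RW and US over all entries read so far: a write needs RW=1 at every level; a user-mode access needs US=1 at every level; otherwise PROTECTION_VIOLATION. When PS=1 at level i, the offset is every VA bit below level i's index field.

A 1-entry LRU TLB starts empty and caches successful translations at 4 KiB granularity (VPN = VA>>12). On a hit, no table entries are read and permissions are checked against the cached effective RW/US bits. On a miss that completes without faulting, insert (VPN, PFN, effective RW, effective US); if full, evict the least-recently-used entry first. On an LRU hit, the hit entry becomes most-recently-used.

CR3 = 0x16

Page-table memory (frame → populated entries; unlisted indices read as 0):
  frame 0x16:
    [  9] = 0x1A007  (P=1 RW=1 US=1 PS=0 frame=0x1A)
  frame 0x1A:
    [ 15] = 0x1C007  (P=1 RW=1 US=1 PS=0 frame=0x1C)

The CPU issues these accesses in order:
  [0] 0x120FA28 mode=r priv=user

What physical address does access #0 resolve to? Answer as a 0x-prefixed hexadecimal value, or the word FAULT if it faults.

Walk each access:
#0 VA=0x120FA28 (r,user):
  L0 @0x16[9] → 0x1A007  P=1,RW=1,US=1,PS=0
  L1 @0x1A[15] → 0x1C007  P=1,RW=1,US=1,PS=0
  ✓ 0x1CA28  — 2 lookups

Access #0 PA: 0x1CA28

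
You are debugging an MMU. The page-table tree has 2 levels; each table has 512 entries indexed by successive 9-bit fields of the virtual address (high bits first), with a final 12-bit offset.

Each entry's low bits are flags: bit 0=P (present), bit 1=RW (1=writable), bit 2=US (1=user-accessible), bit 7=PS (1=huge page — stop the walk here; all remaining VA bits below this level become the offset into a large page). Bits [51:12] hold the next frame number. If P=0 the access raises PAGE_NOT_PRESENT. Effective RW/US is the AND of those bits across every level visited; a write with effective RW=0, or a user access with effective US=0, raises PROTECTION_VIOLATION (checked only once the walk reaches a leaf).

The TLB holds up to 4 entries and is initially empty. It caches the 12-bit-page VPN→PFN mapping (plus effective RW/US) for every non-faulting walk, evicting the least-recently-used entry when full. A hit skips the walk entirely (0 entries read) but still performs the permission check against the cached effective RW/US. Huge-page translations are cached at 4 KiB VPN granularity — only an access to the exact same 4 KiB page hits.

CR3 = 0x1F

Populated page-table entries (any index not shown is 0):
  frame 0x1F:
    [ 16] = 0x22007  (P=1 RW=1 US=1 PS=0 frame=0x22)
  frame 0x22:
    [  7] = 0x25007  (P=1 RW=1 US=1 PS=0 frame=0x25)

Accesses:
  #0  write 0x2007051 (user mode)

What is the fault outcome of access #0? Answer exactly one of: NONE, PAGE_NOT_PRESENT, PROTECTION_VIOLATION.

Walk each access:
#0 VA=0x2007051 (w,user):
  L0: frame=0x1F idx=16 entry=0x22007 [P=1 RW=1 US=1 PS=0]
  L1: frame=0x22 idx=7 entry=0x25007 [P=1 RW=1 US=1 PS=0]
  ⇒ phys 0x25051  [2 reads]

Access #0 fault: NONE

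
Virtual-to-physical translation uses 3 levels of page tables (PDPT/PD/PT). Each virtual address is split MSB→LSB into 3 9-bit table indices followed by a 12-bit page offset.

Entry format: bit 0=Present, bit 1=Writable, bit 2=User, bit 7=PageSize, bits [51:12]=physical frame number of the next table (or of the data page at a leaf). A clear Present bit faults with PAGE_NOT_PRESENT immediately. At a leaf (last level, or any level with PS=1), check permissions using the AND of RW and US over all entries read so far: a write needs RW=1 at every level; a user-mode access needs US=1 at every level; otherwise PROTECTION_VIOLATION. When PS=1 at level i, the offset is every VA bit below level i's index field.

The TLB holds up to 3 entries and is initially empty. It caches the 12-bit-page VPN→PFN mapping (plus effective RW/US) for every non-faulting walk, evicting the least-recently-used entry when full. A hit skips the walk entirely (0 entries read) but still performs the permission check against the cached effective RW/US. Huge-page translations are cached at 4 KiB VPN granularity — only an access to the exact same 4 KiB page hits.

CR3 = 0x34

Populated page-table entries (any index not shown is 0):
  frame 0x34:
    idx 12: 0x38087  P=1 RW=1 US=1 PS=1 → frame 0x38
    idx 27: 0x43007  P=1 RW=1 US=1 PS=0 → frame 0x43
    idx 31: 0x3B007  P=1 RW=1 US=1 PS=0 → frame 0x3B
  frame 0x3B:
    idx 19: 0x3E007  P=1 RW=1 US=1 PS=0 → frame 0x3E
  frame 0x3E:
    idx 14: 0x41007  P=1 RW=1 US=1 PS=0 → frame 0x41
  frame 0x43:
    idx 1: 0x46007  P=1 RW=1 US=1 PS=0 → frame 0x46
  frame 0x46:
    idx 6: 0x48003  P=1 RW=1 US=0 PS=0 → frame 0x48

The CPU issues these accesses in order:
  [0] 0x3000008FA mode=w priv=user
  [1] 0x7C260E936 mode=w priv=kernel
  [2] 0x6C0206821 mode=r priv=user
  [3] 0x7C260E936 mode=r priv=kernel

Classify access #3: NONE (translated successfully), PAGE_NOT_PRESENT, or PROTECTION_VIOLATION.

Per-access translation:
#0 VA=0x3000008FA (w,user):
  L0 @0x34[12] → 0x38087  P=1,RW=1,US=1,PS=1
  → PA=0x388FA (huge @L0)  (1 entries read)
#1 VA=0x7C260E936 (w,kernel):
  L0 @0x34[31] → 0x3B007  P=1,RW=1,US=1,PS=0
  L1 @0x3B[19] → 0x3E007  P=1,RW=1,US=1,PS=0
  L2 @0x3E[14] → 0x41007  P=1,RW=1,US=1,PS=0
  → PA=0x41936  (3 entries read)
#2 VA=0x6C0206821 (r,user):
  L0 @0x34[27] → 0x43007  P=1,RW=1,US=1,PS=0
  L1 @0x43[1] → 0x46007  P=1,RW=1,US=1,PS=0
  L2 @0x46[6] → 0x48003  P=1,RW=1,US=0,PS=0
  ✗ PROTECTION_VIOLATION  [3 reads]
#3 VA=0x7C260E936 (r,kernel):
  TLB hit vpn=0x7C260E → PA=0x41936

Access #3 fault: NONE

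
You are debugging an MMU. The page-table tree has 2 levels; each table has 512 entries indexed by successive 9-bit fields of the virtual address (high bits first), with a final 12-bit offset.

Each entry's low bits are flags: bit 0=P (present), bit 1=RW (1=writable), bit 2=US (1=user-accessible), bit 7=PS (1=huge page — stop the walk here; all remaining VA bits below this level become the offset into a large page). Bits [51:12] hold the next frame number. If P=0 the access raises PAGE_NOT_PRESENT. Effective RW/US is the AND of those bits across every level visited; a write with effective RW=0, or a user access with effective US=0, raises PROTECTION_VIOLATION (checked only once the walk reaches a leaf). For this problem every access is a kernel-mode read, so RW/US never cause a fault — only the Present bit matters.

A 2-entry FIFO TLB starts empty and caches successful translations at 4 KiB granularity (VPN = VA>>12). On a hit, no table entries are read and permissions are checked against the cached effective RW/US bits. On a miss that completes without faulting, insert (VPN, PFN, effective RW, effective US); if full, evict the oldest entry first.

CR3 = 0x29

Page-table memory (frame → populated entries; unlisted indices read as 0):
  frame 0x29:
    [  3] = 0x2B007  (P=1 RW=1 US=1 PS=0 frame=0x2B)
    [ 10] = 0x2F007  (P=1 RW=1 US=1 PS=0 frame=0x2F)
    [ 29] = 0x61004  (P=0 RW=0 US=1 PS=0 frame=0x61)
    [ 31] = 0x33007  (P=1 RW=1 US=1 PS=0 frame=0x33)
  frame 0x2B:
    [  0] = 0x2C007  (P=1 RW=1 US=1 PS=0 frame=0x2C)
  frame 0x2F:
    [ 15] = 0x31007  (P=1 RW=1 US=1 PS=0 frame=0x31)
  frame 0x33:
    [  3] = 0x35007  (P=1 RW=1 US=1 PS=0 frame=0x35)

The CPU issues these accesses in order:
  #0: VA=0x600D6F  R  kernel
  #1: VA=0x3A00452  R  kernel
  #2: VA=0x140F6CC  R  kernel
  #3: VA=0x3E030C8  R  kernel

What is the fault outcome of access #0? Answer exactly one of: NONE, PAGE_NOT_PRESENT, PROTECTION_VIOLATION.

Trace:
#0 VA=0x600D6F (r,kernel):
  lvl0: tbl 0x29, slot 3 ⇒ 0x2B007 (P1/RW1/US1/PS0)
  lvl1: tbl 0x2B, slot 0 ⇒ 0x2C007 (P1/RW1/US1/PS0)
  → PA=0x2CD6F  (2 entries read)
#1 VA=0x3A00452 (r,kernel):
  lvl0: tbl 0x29, slot 29 ⇒ 0x61004 (P0/RW0/US1/PS0)
  ✗ PAGE_NOT_PRESENT  [1 reads]
#2 VA=0x140F6CC (r,kernel):
  lvl0: tbl 0x29, slot 10 ⇒ 0x2F007 (P1/RW1/US1/PS0)
  lvl1: tbl 0x2F, slot 15 ⇒ 0x31007 (P1/RW1/US1/PS0)
  → PA=0x316CC  (2 entries read)
#3 VA=0x3E030C8 (r,kernel):
  lvl0: tbl 0x29, slot 31 ⇒ 0x33007 (P1/RW1/US1/PS0)
  lvl1: tbl 0x33, slot 3 ⇒ 0x35007 (P1/RW1/US1/PS0)
  → PA=0x350C8  (2 entries read)

Access #0 fault: NONE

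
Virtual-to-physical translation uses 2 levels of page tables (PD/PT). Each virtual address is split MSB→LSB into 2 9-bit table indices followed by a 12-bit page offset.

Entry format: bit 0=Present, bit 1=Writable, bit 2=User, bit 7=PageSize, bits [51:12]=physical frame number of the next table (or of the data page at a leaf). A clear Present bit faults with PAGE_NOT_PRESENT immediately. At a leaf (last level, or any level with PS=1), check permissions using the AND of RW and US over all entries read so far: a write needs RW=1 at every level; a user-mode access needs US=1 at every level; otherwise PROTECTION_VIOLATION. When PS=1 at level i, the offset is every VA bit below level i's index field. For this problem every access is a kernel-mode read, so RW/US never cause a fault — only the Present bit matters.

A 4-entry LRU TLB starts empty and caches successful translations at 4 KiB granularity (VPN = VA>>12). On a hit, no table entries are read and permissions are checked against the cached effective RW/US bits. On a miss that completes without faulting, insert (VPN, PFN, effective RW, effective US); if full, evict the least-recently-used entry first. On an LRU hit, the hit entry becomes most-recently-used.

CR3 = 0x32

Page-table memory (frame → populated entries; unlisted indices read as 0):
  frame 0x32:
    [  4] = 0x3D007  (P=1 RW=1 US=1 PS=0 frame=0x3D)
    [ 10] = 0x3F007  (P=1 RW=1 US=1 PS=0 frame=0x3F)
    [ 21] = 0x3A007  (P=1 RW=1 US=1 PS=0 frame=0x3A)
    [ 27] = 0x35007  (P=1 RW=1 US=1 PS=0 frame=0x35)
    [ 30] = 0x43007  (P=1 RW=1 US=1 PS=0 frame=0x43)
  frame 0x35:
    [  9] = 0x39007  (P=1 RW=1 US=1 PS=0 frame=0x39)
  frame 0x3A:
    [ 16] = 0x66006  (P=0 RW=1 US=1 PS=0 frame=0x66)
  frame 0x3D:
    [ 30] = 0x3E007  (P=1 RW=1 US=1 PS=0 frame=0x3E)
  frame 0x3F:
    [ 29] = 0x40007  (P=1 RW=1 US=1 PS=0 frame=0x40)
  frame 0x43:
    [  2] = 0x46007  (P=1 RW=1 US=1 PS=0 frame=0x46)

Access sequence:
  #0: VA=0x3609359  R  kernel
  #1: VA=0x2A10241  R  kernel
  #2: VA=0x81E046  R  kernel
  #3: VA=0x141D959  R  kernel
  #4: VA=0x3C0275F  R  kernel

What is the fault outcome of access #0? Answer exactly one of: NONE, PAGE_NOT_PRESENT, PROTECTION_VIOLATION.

Walk each access:
#0 VA=0x3609359 (r,kernel):
  L0: frame=0x32 idx=27 entry=0x35007 [P=1 RW=1 US=1 PS=0]
  L1: frame=0x35 idx=9 entry=0x39007 [P=1 RW=1 US=1 PS=0]
  ✓ 0x39359  — 2 lookups
#1 VA=0x2A10241 (r,kernel):
  L0: frame=0x32 idx=21 entry=0x3A007 [P=1 RW=1 US=1 PS=0]
  L1: frame=0x3A idx=16 entry=0x66006 [P=0 RW=1 US=1 PS=0]
  ✗ PAGE_NOT_PRESENT  [2 reads]
#2 VA=0x81E046 (r,kernel):
  L0: frame=0x32 idx=4 entry=0x3D007 [P=1 RW=1 US=1 PS=0]
  L1: frame=0x3D idx=30 entry=0x3E007 [P=1 RW=1 US=1 PS=0]
  ✓ 0x3E046  — 2 lookups
#3 VA=0x141D959 (r,kernel):
  L0: frame=0x32 idx=10 entry=0x3F007 [P=1 RW=1 US=1 PS=0]
  L1: frame=0x3F idx=29 entry=0x40007 [P=1 RW=1 US=1 PS=0]
  ✓ 0x40959  — 2 lookups
#4 VA=0x3C0275F (r,kernel):
  L0: frame=0x32 idx=30 entry=0x43007 [P=1 RW=1 US=1 PS=0]
  L1: frame=0x43 idx=2 entry=0x46007 [P=1 RW=1 US=1 PS=0]
  ✓ 0x4675F  — 2 lookups

Access #0 fault: NONE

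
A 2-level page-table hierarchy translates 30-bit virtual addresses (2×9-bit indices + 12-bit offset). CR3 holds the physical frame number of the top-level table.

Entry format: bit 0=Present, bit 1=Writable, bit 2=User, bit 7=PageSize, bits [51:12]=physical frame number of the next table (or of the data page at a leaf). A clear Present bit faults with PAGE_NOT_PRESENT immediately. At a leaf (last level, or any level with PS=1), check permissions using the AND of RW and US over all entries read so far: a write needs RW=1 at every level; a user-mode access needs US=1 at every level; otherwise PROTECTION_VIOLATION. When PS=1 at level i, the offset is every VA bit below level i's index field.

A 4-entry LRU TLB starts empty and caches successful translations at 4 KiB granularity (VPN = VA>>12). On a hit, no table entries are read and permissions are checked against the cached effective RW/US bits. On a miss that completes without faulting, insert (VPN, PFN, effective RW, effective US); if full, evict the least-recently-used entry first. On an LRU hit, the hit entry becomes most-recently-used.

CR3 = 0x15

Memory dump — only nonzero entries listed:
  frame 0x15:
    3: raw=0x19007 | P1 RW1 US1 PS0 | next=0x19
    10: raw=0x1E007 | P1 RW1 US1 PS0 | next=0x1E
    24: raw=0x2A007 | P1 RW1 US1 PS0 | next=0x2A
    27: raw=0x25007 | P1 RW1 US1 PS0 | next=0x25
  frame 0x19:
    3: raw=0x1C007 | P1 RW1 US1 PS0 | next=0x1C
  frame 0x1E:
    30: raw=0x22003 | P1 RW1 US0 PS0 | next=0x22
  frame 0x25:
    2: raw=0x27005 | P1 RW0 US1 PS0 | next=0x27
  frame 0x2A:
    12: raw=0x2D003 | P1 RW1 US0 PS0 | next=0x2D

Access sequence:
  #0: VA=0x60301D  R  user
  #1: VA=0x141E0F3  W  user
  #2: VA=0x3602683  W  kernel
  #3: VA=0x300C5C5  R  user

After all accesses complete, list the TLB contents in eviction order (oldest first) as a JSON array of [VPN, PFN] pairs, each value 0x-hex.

Walk each access:
#0 VA=0x60301D (r,user):
  L0: frame=0x15 idx=3 entry=0x19007 [P=1 RW=1 US=1 PS=0]
  L1: frame=0x19 idx=3 entry=0x1C007 [P=1 RW=1 US=1 PS=0]
  ⇒ phys 0x1C01D  [2 reads]
#1 VA=0x141E0F3 (w,user):
  L0: frame=0x15 idx=10 entry=0x1E007 [P=1 RW=1 US=1 PS=0]
  L1: frame=0x1E idx=30 entry=0x22003 [P=1 RW=1 US=0 PS=0]
  ⇒ fault: PROTECTION_VIOLATION  — 2 lookups
#2 VA=0x3602683 (w,kernel):
  L0: frame=0x15 idx=27 entry=0x25007 [P=1 RW=1 US=1 PS=0]
  L1: frame=0x25 idx=2 entry=0x27005 [P=1 RW=0 US=1 PS=0]
  ⇒ fault: PROTECTION_VIOLATION  — 2 lookups
#3 VA=0x300C5C5 (r,user):
  L0: frame=0x15 idx=24 entry=0x2A007 [P=1 RW=1 US=1 PS=0]
  L1: frame=0x2A idx=12 entry=0x2D003 [P=1 RW=1 US=0 PS=0]
  ⇒ fault: PROTECTION_VIOLATION  — 2 lookups

TLB: [["0x603", "0x1C"]]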